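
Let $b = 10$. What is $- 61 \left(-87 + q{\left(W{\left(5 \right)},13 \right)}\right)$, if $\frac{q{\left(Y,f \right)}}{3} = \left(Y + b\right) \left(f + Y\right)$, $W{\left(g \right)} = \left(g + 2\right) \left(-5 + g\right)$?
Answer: $-18483$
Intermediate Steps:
$W{\left(g \right)} = \left(-5 + g\right) \left(2 + g\right)$ ($W{\left(g \right)} = \left(2 + g\right) \left(-5 + g\right) = \left(-5 + g\right) \left(2 + g\right)$)
$q{\left(Y,f \right)} = 3 \left(10 + Y\right) \left(Y + f\right)$ ($q{\left(Y,f \right)} = 3 \left(Y + 10\right) \left(f + Y\right) = 3 \left(10 + Y\right) \left(Y + f\right)$)
$- 61 \left(-87 + q{\left(W{\left(5 \right)},13 \right)}\right) = - 61 \left(-87 + \left(3 \left(-10 + 5^{2} - 15\right)^{2} + 30 \left(-10 + 5^{2} - 15\right) + 30 \cdot 13 + 3 \left(-10 + 5^{2} - 15\right) 13\right)\right) = - 61 \left(-87 + \left(3 \left(-10 + 25 - 15\right)^{2} + 30 \left(-10 + 25 - 15\right) + 390 + 3 \left(-10 + 25 - 15\right) 13\right)\right) = - 61 \left(-87 + \left(3 \cdot 0^{2} + 30 \cdot 0 + 390 + 3 \cdot 0 \cdot 13\right)\right) = - 61 \left(-87 + \left(3 \cdot 0 + 0 + 390 + 0\right)\right) = - 61 \left(-87 + \left(0 + 0 + 390 + 0\right)\right) = - 61 \left(-87 + 390\right) = \left(-61\right) 303 = -18483$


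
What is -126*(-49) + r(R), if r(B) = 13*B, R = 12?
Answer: 6330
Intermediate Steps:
-126*(-49) + r(R) = -126*(-49) + 13*12 = 6174 + 156 = 6330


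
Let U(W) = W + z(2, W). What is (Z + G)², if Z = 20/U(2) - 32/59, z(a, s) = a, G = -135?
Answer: 59320804/3481 ≈ 17041.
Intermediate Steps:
U(W) = 2 + W (U(W) = W + 2 = 2 + W)
Z = 263/59 (Z = 20/(2 + 2) - 32/59 = 20/4 - 32*1/59 = 20*(¼) - 32/59 = 5 - 32/59 = 263/59 ≈ 4.4576)
(Z + G)² = (263/59 - 135)² = (-7702/59)² = 59320804/3481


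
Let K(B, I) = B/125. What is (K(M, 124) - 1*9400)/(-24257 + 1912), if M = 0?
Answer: 1880/4469 ≈ 0.42068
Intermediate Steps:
K(B, I) = B/125 (K(B, I) = B*(1/125) = B/125)
(K(M, 124) - 1*9400)/(-24257 + 1912) = ((1/125)*0 - 1*9400)/(-24257 + 1912) = (0 - 9400)/(-22345) = -9400*(-1/22345) = 1880/4469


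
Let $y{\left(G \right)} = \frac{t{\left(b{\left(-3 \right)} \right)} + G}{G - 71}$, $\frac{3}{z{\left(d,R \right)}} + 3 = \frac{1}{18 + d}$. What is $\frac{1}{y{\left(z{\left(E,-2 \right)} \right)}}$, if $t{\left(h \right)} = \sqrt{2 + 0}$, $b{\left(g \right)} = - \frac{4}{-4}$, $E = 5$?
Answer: $- \frac{337893}{4487} - \frac{332996 \sqrt{2}}{4487} \approx -180.26$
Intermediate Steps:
$b{\left(g \right)} = 1$ ($b{\left(g \right)} = \left(-4\right) \left(- \frac{1}{4}\right) = 1$)
$z{\left(d,R \right)} = \frac{3}{-3 + \frac{1}{18 + d}}$
$t{\left(h \right)} = \sqrt{2}$
$y{\left(G \right)} = \frac{G + \sqrt{2}}{-71 + G}$ ($y{\left(G \right)} = \frac{\sqrt{2} + G}{G - 71} = \frac{G + \sqrt{2}}{-71 + G}$)
$\frac{1}{y{\left(z{\left(E,-2 \right)} \right)}} = \frac{1}{\frac{1}{-71 + \frac{3 \left(-18 - 5\right)}{53 + 3 \cdot 5}} \left(\frac{3 \left(-18 - 5\right)}{53 + 3 \cdot 5} + \sqrt{2}\right)} = \frac{1}{\frac{1}{-71 + \frac{3 \left(-18 - 5\right)}{53 + 15}} \left(\frac{3 \left(-18 - 5\right)}{53 + 15} + \sqrt{2}\right)} = \frac{1}{\frac{1}{-71 + 3 \cdot \frac{1}{68} \left(-23\right)} \left(3 \cdot \frac{1}{68} \left(-23\right) + \sqrt{2}\right)} = \frac{1}{\frac{1}{-71 - \frac{69}{68}} \left(- \frac{69}{68} + \sqrt{2}\right)} = \frac{1}{\frac{1}{- \frac{4897}{68}} \left(- \frac{69}{68} + \sqrt{2}\right)} = \frac{1}{\left(- \frac{68}{4897}\right) \left(- \frac{69}{68} + \sqrt{2}\right)} = \frac{1}{\frac{69}{4897} - \frac{68 \sqrt{2}}{4897}}$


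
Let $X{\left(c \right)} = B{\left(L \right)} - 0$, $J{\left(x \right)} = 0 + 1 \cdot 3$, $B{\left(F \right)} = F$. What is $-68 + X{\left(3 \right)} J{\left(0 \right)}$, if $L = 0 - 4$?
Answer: $-80$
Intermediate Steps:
$L = -4$ ($L = 0 - 4 = -4$)
$J{\left(x \right)} = 3$ ($J{\left(x \right)} = 0 + 3 = 3$)
$X{\left(c \right)} = -4$ ($X{\left(c \right)} = -4 - 0 = -4 + 0 = -4$)
$-68 + X{\left(3 \right)} J{\left(0 \right)} = -68 - 12 = -80$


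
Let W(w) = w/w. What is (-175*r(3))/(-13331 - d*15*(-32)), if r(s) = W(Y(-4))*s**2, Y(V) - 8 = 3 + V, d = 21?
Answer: 1575/3251 ≈ 0.48447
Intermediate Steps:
Y(V) = 11 + V (Y(V) = 8 + (3 + V) = 11 + V)
W(w) = 1
r(s) = s**2 (r(s) = 1*s**2 = s**2)
(-175*r(3))/(-13331 - d*15*(-32)) = (-175*3**2)/(-13331 - 21*15*(-32)) = (-175*9)/(-13331 - 315*(-32)) = -1575/(-13331 - 1*(-10080)) = -1575/(-13331 + 10080) = -1575/(-3251) = -1575*(-1/3251) = 1575/3251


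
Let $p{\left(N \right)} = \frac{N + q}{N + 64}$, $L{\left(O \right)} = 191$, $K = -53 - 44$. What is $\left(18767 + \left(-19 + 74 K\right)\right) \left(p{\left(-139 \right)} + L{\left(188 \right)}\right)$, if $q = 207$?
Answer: $\frac{32990698}{15} \approx 2.1994 \cdot 10^{6}$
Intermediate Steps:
$K = -97$ ($K = -53 - 44 = -97$)
$p{\left(N \right)} = \frac{207 + N}{64 + N}$ ($p{\left(N \right)} = \frac{N + 207}{N + 64} = \frac{207 + N}{64 + N}$)
$\left(18767 + \left(-19 + 74 K\right)\right) \left(p{\left(-139 \right)} + L{\left(188 \right)}\right) = \left(18767 + \left(-19 + 74 \left(-97\right)\right)\right) \left(\frac{207 - 139}{64 - 139} + 191\right) = \left(18767 - 7197\right) \left(\frac{1}{-75} \cdot 68 + 191\right) = \left(18767 - 7197\right) \left(\left(- \frac{1}{75}\right) 68 + 191\right) = 11570 \left(- \frac{68}{75} + 191\right) = 11570 \cdot \frac{14257}{75} = \frac{32990698}{15}$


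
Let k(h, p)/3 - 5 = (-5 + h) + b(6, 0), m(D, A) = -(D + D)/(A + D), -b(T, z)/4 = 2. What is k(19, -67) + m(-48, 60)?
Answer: 41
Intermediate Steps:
b(T, z) = -8 (b(T, z) = -4*2 = -8)
m(D, A) = -2*D/(A + D)
k(h, p) = -24 + 3*h (k(h, p) = 15 + 3*((-5 + h) - 8) = 15 + 3*(-13 + h) = 15 + (-39 + 3*h) = -24 + 3*h)
k(19, -67) + m(-48, 60) = (-24 + 3*19) - 2*(-48)/(60 - 48) = (-24 + 57) - 2*(-48)/12 = 33 - 2*(-48)*1/12 = 33 + 8 = 41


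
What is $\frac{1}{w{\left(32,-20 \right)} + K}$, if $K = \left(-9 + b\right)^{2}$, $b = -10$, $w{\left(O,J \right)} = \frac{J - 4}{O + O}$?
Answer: $\frac{8}{2885} \approx 0.002773$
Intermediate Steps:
$w{\left(O,J \right)} = \frac{-4 + J}{2 O}$
$K = 361$ ($K = \left(-9 - 10\right)^{2} = \left(-19\right)^{2} = 361$)
$\frac{1}{w{\left(32,-20 \right)} + K} = \frac{1}{\frac{-4 - 20}{2 \cdot 32} + 361} = \frac{1}{\frac{1}{2} \cdot \frac{1}{32} \left(-24\right) + 361} = \frac{1}{- \frac{3}{8} + 361} = \frac{1}{\frac{2885}{8}} = \frac{8}{2885}$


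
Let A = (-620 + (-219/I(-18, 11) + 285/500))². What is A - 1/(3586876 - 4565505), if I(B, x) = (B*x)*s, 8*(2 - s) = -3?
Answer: 1473955429042890810509/3847274401410000 ≈ 3.8312e+5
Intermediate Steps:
s = 19/8 (s = 2 - ⅛*(-3) = 2 + 3/8 = 19/8 ≈ 2.3750)
I(B, x) = 19*B*x/8 (I(B, x) = (B*x)*(19/8) = 19*B*x/8)
A = 1506143215701721/3931290000 (A = (-620 + (-219/((19/8)*(-18)*11) + 285/500))² = (-620 + (-219/(-1881/4) + 285*(1/500)))² = (-620 + (-219*(-4/1881) + 57/100))² = (-620 + (292/627 + 57/100))² = (-620 + 64939/62700)² = (-38809061/62700)² = 1506143215701721/3931290000 ≈ 3.8312e+5)
A - 1/(3586876 - 4565505) = 1506143215701721/3931290000 - 1/(3586876 - 4565505) = 1506143215701721/3931290000 - 1/(-978629) = 1506143215701721/3931290000 - 1*(-1/978629) = 1506143215701721/3931290000 + 1/978629 = 1473955429042890810509/3847274401410000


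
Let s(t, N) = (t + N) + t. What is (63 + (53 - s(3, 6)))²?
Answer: 10816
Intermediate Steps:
s(t, N) = N + 2*t (s(t, N) = (N + t) + t = N + 2*t)
(63 + (53 - s(3, 6)))² = (63 + (53 - (6 + 2*3)))² = (63 + (53 - (6 + 6)))² = (63 + (53 - 1*12))² = (63 + (53 - 12))² = (63 + 41)² = 104² = 10816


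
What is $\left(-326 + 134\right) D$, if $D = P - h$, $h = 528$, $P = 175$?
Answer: $67776$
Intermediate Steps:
$D = -353$ ($D = 175 - 528 = -353$)
$\left(-326 + 134\right) D = \left(-326 + 134\right) \left(-353\right) = \left(-192\right) \left(-353\right) = 67776$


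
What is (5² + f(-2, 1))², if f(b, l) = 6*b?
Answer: 169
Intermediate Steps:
(5² + f(-2, 1))² = (5² + 6*(-2))² = (25 - 12)² = 13² = 169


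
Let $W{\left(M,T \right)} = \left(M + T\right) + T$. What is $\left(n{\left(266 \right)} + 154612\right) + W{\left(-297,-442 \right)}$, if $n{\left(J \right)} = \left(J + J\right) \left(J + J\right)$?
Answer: $436455$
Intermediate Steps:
$W{\left(M,T \right)} = M + 2 T$
$n{\left(J \right)} = 4 J^{2}$ ($n{\left(J \right)} = 2 J 2 J = 4 J^{2}$)
$\left(n{\left(266 \right)} + 154612\right) + W{\left(-297,-442 \right)} = \left(4 \cdot 266^{2} + 154612\right) + \left(-297 + 2 \left(-442\right)\right) = \left(4 \cdot 70756 + 154612\right) - 1181 = \left(283024 + 154612\right) - 1181 = 437636 - 1181 = 436455$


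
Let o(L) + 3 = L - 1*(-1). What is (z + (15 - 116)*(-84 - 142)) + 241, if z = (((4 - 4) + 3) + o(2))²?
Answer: 23076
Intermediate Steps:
o(L) = -2 + L (o(L) = -3 + (L - 1*(-1)) = -3 + (L + 1) = -3 + (1 + L) = -2 + L)
z = 9 (z = (((4 - 4) + 3) + (-2 + 2))² = ((0 + 3) + 0)² = (3 + 0)² = 3² = 9)
(z + (15 - 116)*(-84 - 142)) + 241 = (9 + (15 - 116)*(-84 - 142)) + 241 = (9 - 101*(-226)) + 241 = (9 + 22826) + 241 = 22835 + 241 = 23076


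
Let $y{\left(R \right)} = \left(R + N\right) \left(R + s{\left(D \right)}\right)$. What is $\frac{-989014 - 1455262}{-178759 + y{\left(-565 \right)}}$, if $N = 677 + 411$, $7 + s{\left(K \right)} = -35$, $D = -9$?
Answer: $\frac{611069}{124055} \approx 4.9258$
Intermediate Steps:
$s{\left(K \right)} = -42$ ($s{\left(K \right)} = -7 - 35 = -42$)
$N = 1088$
$y{\left(R \right)} = \left(-42 + R\right) \left(1088 + R\right)$ ($y{\left(R \right)} = \left(R + 1088\right) \left(R - 42\right) = \left(1088 + R\right) \left(-42 + R\right) = \left(-42 + R\right) \left(1088 + R\right)$)
$\frac{-989014 - 1455262}{-178759 + y{\left(-565 \right)}} = \frac{-989014 - 1455262}{-178759 + \left(-45696 + \left(-565\right)^{2} + 1046 \left(-565\right)\right)} = - \frac{2444276}{-178759 - 317461} = - \frac{2444276}{-496220} = \left(-2444276\right) \left(- \frac{1}{496220}\right) = \frac{611069}{124055}$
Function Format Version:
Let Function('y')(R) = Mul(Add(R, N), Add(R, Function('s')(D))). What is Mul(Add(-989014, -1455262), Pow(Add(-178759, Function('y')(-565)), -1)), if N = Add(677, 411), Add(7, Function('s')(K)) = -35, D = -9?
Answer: Rational(611069, 124055) ≈ 4.9258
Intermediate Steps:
Function('s')(K) = -42 (Function('s')(K) = Add(-7, -35) = -42)
N = 1088
Function('y')(R) = Mul(Add(-42, R), Add(1088, R)) (Function('y')(R) = Mul(Add(R, 1088), Add(R, -42)) = Mul(Add(1088, R), Add(-42, R)) = Mul(Add(-42, R), Add(1088, R)))
Mul(Add(-989014, -1455262), Pow(Add(-178759, Function('y')(-565)), -1)) = Mul(Add(-989014, -1455262), Pow(Add(-178759, Add(-45696, Pow(-565, 2), Mul(1046, -565))), -1)) = Mul(-2444276, Pow(Add(-178759, Add(-45696, 319225, -590990)), -1)) = Mul(-2444276, Pow(Add(-178759, -317461), -1)) = Mul(-2444276, Pow(-496220, -1)) = Mul(-2444276, Rational(-1, 496220)) = Rational(611069, 124055)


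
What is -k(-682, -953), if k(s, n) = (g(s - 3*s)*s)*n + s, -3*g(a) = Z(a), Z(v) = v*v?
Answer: 1209221935262/3 ≈ 4.0307e+11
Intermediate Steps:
Z(v) = v²
g(a) = -a²/3
k(s, n) = s - 4*n*s³/3 (k(s, n) = ((-(s - 3*s)²/3)*s)*n + s = ((-4*s²/3)*s)*n + s = (-4*s³/3)*n + s = -4*n*s³/3 + s = s - 4*n*s³/3)
-k(-682, -953) = -(-682 - 4/3*(-953)*(-682)³) = -(-682 - 4/3*(-953)*(-317214568)) = -(-682 - 1209221933216/3) = -1*(-1209221935262/3) = 1209221935262/3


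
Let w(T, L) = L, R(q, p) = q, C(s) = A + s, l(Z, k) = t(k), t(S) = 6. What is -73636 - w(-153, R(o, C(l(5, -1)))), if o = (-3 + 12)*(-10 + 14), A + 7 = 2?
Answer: -73672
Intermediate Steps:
l(Z, k) = 6
A = -5 (A = -7 + 2 = -5)
o = 36 (o = 9*4 = 36)
C(s) = -5 + s
-73636 - w(-153, R(o, C(l(5, -1)))) = -73636 - 1*36 = -73636 - 36 = -73672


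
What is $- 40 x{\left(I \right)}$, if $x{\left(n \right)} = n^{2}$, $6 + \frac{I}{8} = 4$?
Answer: $-10240$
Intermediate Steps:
$I = -16$ ($I = -48 + 8 \cdot 4 = -48 + 32 = -16$)
$- 40 x{\left(I \right)} = - 40 \left(-16\right)^{2} = \left(-40\right) 256 = -10240$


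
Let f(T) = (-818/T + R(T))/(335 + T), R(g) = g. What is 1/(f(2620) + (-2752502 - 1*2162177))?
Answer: -3871050/19024964711159 ≈ -2.0347e-7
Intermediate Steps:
f(T) = (T - 818/T)/(335 + T) (f(T) = (-818/T + T)/(335 + T) = (T - 818/T)/(335 + T))
1/(f(2620) + (-2752502 - 1*2162177)) = 1/((-818 + 2620²)/(2620*(335 + 2620)) + (-2752502 - 1*2162177)) = 1/((1/2620)*(-818 + 6864400)/2955 + (-2752502 - 2162177)) = 1/((1/2620)*(1/2955)*6863582 - 4914679) = 1/(3431791/3871050 - 4914679) = 1/(-19024964711159/3871050) = -3871050/19024964711159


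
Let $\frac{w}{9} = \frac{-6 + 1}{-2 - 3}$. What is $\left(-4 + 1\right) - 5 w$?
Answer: $-48$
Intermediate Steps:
$w = 9$ ($w = 9 \frac{-6 + 1}{-2 - 3} = 9 \left(- \frac{5}{-5}\right) = 9 \left(\left(-5\right) \left(- \frac{1}{5}\right)\right) = 9 \cdot 1 = 9$)
$\left(-4 + 1\right) - 5 w = \left(-4 + 1\right) - 45 = -3 - 45 = -48$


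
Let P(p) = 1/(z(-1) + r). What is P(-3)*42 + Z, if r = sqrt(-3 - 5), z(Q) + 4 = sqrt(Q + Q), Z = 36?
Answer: 528/17 - 63*I*sqrt(2)/17 ≈ 31.059 - 5.2409*I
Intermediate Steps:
z(Q) = -4 + sqrt(2)*sqrt(Q) (z(Q) = -4 + sqrt(Q + Q) = -4 + sqrt(2*Q) = -4 + sqrt(2)*sqrt(Q))
r = 2*I*sqrt(2) (r = sqrt(-8) = 2*I*sqrt(2) ≈ 2.8284*I)
P(p) = 1/(-4 + 3*I*sqrt(2)) (P(p) = 1/((-4 + sqrt(2)*sqrt(-1)) + 2*I*sqrt(2)) = 1/((-4 + sqrt(2)*I) + 2*I*sqrt(2)) = 1/((-4 + I*sqrt(2)) + 2*I*sqrt(2)) = 1/(-4 + 3*I*sqrt(2)))
P(-3)*42 + Z = (-2/17 - 3*I*sqrt(2)/34)*42 + 36 = (-84/17 - 63*I*sqrt(2)/17) + 36 = 528/17 - 63*I*sqrt(2)/17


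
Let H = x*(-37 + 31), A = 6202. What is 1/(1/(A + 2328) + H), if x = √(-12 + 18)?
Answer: -8530/15716354399 - 436565400*√6/15716354399 ≈ -0.068042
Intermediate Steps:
x = √6 ≈ 2.4495
H = -6*√6 (H = √6*(-37 + 31) = √6*(-6) = -6*√6 ≈ -14.697)
1/(1/(A + 2328) + H) = 1/(1/(6202 + 2328) - 6*√6) = 1/(1/8530 - 6*√6)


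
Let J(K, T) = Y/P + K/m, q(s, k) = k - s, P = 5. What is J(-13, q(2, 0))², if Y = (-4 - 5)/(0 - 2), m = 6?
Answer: 361/225 ≈ 1.6044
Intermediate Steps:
Y = 9/2 (Y = -9/(-2) = -9*(-½) = 9/2 ≈ 4.5000)
J(K, T) = 9/10 + K/6 (J(K, T) = (9/2)/5 + K/6 = (9/2)*(⅕) + K*(⅙) = 9/10 + K/6)
J(-13, q(2, 0))² = (9/10 + (⅙)*(-13))² = (9/10 - 13/6)² = (-19/15)² = 361/225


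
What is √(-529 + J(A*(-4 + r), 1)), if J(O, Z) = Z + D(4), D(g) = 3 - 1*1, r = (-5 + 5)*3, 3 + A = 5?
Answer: I*√526 ≈ 22.935*I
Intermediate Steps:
A = 2 (A = -3 + 5 = 2)
r = 0 (r = 0*3 = 0)
D(g) = 2 (D(g) = 3 - 1 = 2)
J(O, Z) = 2 + Z (J(O, Z) = Z + 2 = 2 + Z)
√(-529 + J(A*(-4 + r), 1)) = √(-529 + (2 + 1)) = √(-529 + 3) = √(-526) = I*√526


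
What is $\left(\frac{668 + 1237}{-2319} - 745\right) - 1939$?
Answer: $- \frac{2075367}{773} \approx -2684.8$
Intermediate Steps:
$\left(\frac{668 + 1237}{-2319} - 745\right) - 1939 = \left(1905 \left(- \frac{1}{2319}\right) - 745\right) - 1939 = \left(- \frac{635}{773} - 745\right) - 1939 = - \frac{576520}{773} - 1939 = - \frac{2075367}{773}$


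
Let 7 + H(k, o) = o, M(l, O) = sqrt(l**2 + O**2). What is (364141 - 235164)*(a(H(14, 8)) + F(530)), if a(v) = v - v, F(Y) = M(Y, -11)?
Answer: 128977*sqrt(281021) ≈ 6.8372e+7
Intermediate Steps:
M(l, O) = sqrt(O**2 + l**2)
F(Y) = sqrt(121 + Y**2) (F(Y) = sqrt((-11)**2 + Y**2) = sqrt(121 + Y**2))
H(k, o) = -7 + o
a(v) = 0
(364141 - 235164)*(a(H(14, 8)) + F(530)) = (364141 - 235164)*(0 + sqrt(121 + 530**2)) = 128977*(0 + sqrt(121 + 280900)) = 128977*(0 + sqrt(281021)) = 128977*sqrt(281021)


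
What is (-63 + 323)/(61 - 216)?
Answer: -52/31 ≈ -1.6774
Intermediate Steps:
(-63 + 323)/(61 - 216) = 260/(-155) = 260*(-1/155) = -52/31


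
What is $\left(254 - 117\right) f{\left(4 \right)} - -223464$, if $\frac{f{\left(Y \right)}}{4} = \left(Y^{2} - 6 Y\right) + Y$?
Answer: $221272$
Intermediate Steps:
$f{\left(Y \right)} = - 20 Y + 4 Y^{2}$ ($f{\left(Y \right)} = 4 \left(\left(Y^{2} - 6 Y\right) + Y\right) = 4 \left(Y^{2} - 5 Y\right) = - 20 Y + 4 Y^{2}$)
$\left(254 - 117\right) f{\left(4 \right)} - -223464 = \left(254 - 117\right) 4 \cdot 4 \left(-5 + 4\right) - -223464 = 137 \cdot 4 \cdot 4 \left(-1\right) + 223464 = 137 \left(-16\right) + 223464 = -2192 + 223464 = 221272$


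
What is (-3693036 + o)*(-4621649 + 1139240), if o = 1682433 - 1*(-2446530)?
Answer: -1518076108143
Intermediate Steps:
o = 4128963 (o = 1682433 + 2446530 = 4128963)
(-3693036 + o)*(-4621649 + 1139240) = (-3693036 + 4128963)*(-4621649 + 1139240) = 435927*(-3482409) = -1518076108143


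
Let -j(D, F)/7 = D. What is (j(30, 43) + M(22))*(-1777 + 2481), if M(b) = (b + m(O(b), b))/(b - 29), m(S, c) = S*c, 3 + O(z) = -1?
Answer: -988416/7 ≈ -1.4120e+5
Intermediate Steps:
O(z) = -4 (O(z) = -3 - 1 = -4)
j(D, F) = -7*D
M(b) = -3*b/(-29 + b) (M(b) = (b - 4*b)/(b - 29) = (-3*b)/(-29 + b) = -3*b/(-29 + b))
(j(30, 43) + M(22))*(-1777 + 2481) = (-7*30 - 3*22/(-29 + 22))*(-1777 + 2481) = (-210 - 3*22/(-7))*704 = (-210 - 3*22*(-⅐))*704 = (-210 + 66/7)*704 = -1404/7*704 = -988416/7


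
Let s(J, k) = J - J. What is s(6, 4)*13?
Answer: 0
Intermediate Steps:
s(J, k) = 0
s(6, 4)*13 = 0*13 = 0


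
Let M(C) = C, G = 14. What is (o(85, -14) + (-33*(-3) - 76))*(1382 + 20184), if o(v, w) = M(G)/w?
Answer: 474452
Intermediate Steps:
o(v, w) = 14/w
(o(85, -14) + (-33*(-3) - 76))*(1382 + 20184) = (14/(-14) + (-33*(-3) - 76))*(1382 + 20184) = (14*(-1/14) + (99 - 76))*21566 = (-1 + 23)*21566 = 22*21566 = 474452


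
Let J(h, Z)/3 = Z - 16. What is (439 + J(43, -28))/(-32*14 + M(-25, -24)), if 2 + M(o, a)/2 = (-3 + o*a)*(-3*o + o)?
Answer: 307/59248 ≈ 0.0051816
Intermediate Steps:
J(h, Z) = -48 + 3*Z (J(h, Z) = 3*(Z - 16) = 3*(-16 + Z) = -48 + 3*Z)
M(o, a) = -4 - 4*o*(-3 + a*o) (M(o, a) = -4 + 2*((-3 + o*a)*(-3*o + o)) = -4 + 2*((-3 + a*o)*(-2*o)) = -4 + 2*(-2*o*(-3 + a*o)) = -4 - 4*o*(-3 + a*o))
(439 + J(43, -28))/(-32*14 + M(-25, -24)) = (439 + (-48 + 3*(-28)))/(-32*14 + (-4 + 12*(-25) - 4*(-24)*(-25)²)) = (439 + (-48 - 84))/(-448 + (-4 - 300 - 4*(-24)*625)) = (439 - 132)/(-448 + (-4 - 300 + 60000)) = 307/(-448 + 59696) = 307/59248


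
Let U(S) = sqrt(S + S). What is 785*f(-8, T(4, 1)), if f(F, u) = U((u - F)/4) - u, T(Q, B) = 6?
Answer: -4710 + 785*sqrt(7) ≈ -2633.1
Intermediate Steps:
U(S) = sqrt(2)*sqrt(S) (U(S) = sqrt(2*S) = sqrt(2)*sqrt(S))
f(F, u) = -u + sqrt(2)*sqrt(-F/4 + u/4) (f(F, u) = sqrt(2)*sqrt((u - F)/4) - u = sqrt(2)*sqrt((u - F)*(1/4)) - u = sqrt(2)*sqrt(-F/4 + u/4) - u = -u + sqrt(2)*sqrt(-F/4 + u/4))
785*f(-8, T(4, 1)) = 785*(sqrt(-2*(-8) + 2*6)/2 - 1*6) = 785*(sqrt(16 + 12)/2 - 6) = 785*(sqrt(28)/2 - 6) = 785*((2*sqrt(7))/2 - 6) = 785*(sqrt(7) - 6) = 785*(-6 + sqrt(7)) = -4710 + 785*sqrt(7)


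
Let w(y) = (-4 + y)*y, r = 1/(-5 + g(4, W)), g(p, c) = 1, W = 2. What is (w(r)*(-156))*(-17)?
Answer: 11271/4 ≈ 2817.8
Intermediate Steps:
r = -¼ (r = 1/(-5 + 1) = 1/(-4) = -¼ ≈ -0.25000)
w(y) = y*(-4 + y)
(w(r)*(-156))*(-17) = (-(-4 - ¼)/4*(-156))*(-17) = (-¼*(-17/4)*(-156))*(-17) = ((17/16)*(-156))*(-17) = -663/4*(-17) = 11271/4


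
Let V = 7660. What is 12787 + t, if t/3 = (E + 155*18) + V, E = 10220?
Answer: 74797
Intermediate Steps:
t = 62010 (t = 3*((10220 + 155*18) + 7660) = 3*((10220 + 2790) + 7660) = 3*(13010 + 7660) = 3*20670 = 62010)
12787 + t = 12787 + 62010 = 74797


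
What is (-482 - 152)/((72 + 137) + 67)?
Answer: -317/138 ≈ -2.2971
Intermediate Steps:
(-482 - 152)/((72 + 137) + 67) = -634/(209 + 67) = -634/276 = -634*1/276 = -317/138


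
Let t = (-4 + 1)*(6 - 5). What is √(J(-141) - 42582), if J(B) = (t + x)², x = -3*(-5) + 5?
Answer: I*√42293 ≈ 205.65*I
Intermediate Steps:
t = -3 (t = -3*1 = -3)
x = 20 (x = 15 + 5 = 20)
J(B) = 289 (J(B) = (-3 + 20)² = 17² = 289)
√(J(-141) - 42582) = √(289 - 42582) = √(-42293) = I*√42293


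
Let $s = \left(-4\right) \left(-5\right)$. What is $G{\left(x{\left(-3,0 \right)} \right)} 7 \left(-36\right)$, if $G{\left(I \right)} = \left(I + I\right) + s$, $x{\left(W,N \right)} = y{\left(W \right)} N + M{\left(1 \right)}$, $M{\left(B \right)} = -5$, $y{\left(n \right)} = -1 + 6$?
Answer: $-2520$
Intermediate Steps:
$y{\left(n \right)} = 5$
$x{\left(W,N \right)} = -5 + 5 N$ ($x{\left(W,N \right)} = 5 N - 5 = -5 + 5 N$)
$s = 20$
$G{\left(I \right)} = 20 + 2 I$ ($G{\left(I \right)} = \left(I + I\right) + 20 = 2 I + 20 = 20 + 2 I$)
$G{\left(x{\left(-3,0 \right)} \right)} 7 \left(-36\right) = \left(20 + 2 \left(-5 + 5 \cdot 0\right)\right) 7 \left(-36\right) = \left(20 + 2 \left(-5 + 0\right)\right) \left(-252\right) = \left(20 + 2 \left(-5\right)\right) \left(-252\right) = \left(20 - 10\right) \left(-252\right) = 10 \left(-252\right) = -2520$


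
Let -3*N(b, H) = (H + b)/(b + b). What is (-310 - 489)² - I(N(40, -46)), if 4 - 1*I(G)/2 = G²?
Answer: 510714401/800 ≈ 6.3839e+5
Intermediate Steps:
N(b, H) = -(H + b)/(6*b) (N(b, H) = -(H + b)/(3*(b + b)) = -(H + b)/(3*(2*b)) = -(H + b)*1/(2*b)/3 = -(H + b)/(6*b))
I(G) = 8 - 2*G²
(-310 - 489)² - I(N(40, -46)) = (-310 - 489)² - (8 - 2*(-1*(-46) - 1*40)²/57600) = (-799)² - (8 - 2*(46 - 40)²/57600) = 638401 - (8 - 2*((⅙)*(1/40)*6)²) = 638401 - (8 - 2*(1/40)²) = 638401 - (8 - 2*1/1600) = 638401 - (8 - 1/800) = 638401 - 1*6399/800 = 638401 - 6399/800 = 510714401/800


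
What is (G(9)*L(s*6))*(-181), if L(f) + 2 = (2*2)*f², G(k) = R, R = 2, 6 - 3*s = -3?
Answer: -468428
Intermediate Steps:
s = 3 (s = 2 - ⅓*(-3) = 2 + 1 = 3)
G(k) = 2
L(f) = -2 + 4*f² (L(f) = -2 + (2*2)*f² = -2 + 4*f²)
(G(9)*L(s*6))*(-181) = (2*(-2 + 4*(3*6)²))*(-181) = (2*(-2 + 4*18²))*(-181) = (2*(-2 + 4*324))*(-181) = (2*(-2 + 1296))*(-181) = (2*1294)*(-181) = 2588*(-181) = -468428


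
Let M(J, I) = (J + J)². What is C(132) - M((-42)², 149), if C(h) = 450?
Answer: -12446334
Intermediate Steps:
M(J, I) = 4*J² (M(J, I) = (2*J)² = 4*J²)
C(132) - M((-42)², 149) = 450 - 4*((-42)²)² = 450 - 4*1764² = 450 - 4*3111696 = 450 - 1*12446784 = 450 - 12446784 = -12446334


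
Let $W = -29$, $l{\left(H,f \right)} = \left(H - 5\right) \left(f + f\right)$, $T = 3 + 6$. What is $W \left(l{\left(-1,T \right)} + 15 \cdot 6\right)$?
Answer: $522$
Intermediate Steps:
$T = 9$
$l{\left(H,f \right)} = 2 f \left(-5 + H\right)$ ($l{\left(H,f \right)} = \left(H - 5\right) 2 f = \left(-5 + H\right) 2 f = 2 f \left(-5 + H\right)$)
$W \left(l{\left(-1,T \right)} + 15 \cdot 6\right) = - 29 \left(2 \cdot 9 \left(-5 - 1\right) + 15 \cdot 6\right) = - 29 \left(2 \cdot 9 \left(-6\right) + 90\right) = - 29 \left(-108 + 90\right) = \left(-29\right) \left(-18\right) = 522$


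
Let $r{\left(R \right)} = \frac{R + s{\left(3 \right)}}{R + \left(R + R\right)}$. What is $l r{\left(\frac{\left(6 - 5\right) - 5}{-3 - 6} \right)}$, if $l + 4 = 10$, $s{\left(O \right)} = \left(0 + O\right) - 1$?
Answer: $11$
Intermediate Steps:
$s{\left(O \right)} = -1 + O$ ($s{\left(O \right)} = O - 1 = -1 + O$)
$l = 6$ ($l = -4 + 10 = 6$)
$r{\left(R \right)} = \frac{2 + R}{3 R}$ ($r{\left(R \right)} = \frac{R + \left(-1 + 3\right)}{R + \left(R + R\right)} = \frac{R + 2}{R + 2 R} = \frac{2 + R}{3 R}$)
$l r{\left(\frac{\left(6 - 5\right) - 5}{-3 - 6} \right)} = 6 \frac{2 + \frac{\left(6 - 5\right) - 5}{-3 - 6}}{3 \frac{\left(6 - 5\right) - 5}{-3 - 6}} = 6 \frac{2 + \frac{\left(6 - 5\right) - 5}{-9}}{3 \frac{\left(6 - 5\right) - 5}{-9}} = 6 \frac{2 + \left(1 - 5\right) \left(- \frac{1}{9}\right)}{3 \left(1 - 5\right) \left(- \frac{1}{9}\right)} = 6 \frac{2 - - \frac{4}{9}}{3 \left(\left(-4\right) \left(- \frac{1}{9}\right)\right)} = 6 \frac{2 + \frac{4}{9}}{3 \cdot \frac{4}{9}} = 6 \cdot \frac{1}{3} \cdot \frac{9}{4} \cdot \frac{22}{9} = 6 \cdot \frac{11}{6} = 11$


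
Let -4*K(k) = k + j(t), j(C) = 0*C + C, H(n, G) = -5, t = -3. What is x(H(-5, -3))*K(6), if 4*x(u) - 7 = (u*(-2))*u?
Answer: 129/16 ≈ 8.0625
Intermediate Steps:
j(C) = C (j(C) = 0 + C = C)
x(u) = 7/4 - u**2/2 (x(u) = 7/4 + ((u*(-2))*u)/4 = 7/4 + ((-2*u)*u)/4 = 7/4 + (-2*u**2)/4 = 7/4 - u**2/2)
K(k) = 3/4 - k/4 (K(k) = -(k - 3)/4 = -(-3 + k)/4 = 3/4 - k/4)
x(H(-5, -3))*K(6) = (7/4 - 1/2*(-5)**2)*(3/4 - 1/4*6) = (7/4 - 1/2*25)*(3/4 - 3/2) = (7/4 - 25/2)*(-3/4) = -43/4*(-3/4) = 129/16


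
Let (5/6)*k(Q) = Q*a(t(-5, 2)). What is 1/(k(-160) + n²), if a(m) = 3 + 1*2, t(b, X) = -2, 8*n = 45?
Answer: -64/59415 ≈ -0.0010772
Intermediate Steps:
n = 45/8 (n = (⅛)*45 = 45/8 ≈ 5.6250)
a(m) = 5 (a(m) = 3 + 2 = 5)
k(Q) = 6*Q (k(Q) = 6*(Q*5)/5 = 6*(5*Q)/5 = 6*Q)
1/(k(-160) + n²) = 1/(6*(-160) + (45/8)²) = 1/(-960 + 2025/64) = 1/(-59415/64) = -64/59415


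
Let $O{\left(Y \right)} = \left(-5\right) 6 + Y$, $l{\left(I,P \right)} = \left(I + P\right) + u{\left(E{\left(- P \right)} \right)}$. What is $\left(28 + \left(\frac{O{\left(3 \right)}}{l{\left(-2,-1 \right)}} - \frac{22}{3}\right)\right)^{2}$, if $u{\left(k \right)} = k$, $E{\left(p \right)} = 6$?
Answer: $\frac{1225}{9} \approx 136.11$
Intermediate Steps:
$l{\left(I,P \right)} = 6 + I + P$ ($l{\left(I,P \right)} = \left(I + P\right) + 6 = 6 + I + P$)
$O{\left(Y \right)} = -30 + Y$
$\left(28 + \left(\frac{O{\left(3 \right)}}{l{\left(-2,-1 \right)}} - \frac{22}{3}\right)\right)^{2} = \left(28 + \left(\frac{-30 + 3}{6 - 2 - 1} - \frac{22}{3}\right)\right)^{2} = \left(28 - \left(\frac{22}{3} + \frac{27}{3}\right)\right)^{2} = \left(28 - \frac{49}{3}\right)^{2} = \left(\frac{35}{3}\right)^{2} = \frac{1225}{9}$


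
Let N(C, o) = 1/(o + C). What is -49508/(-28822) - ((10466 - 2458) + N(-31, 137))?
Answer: -12230139015/1527566 ≈ -8006.3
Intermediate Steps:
N(C, o) = 1/(C + o)
-49508/(-28822) - ((10466 - 2458) + N(-31, 137)) = -49508/(-28822) - ((10466 - 2458) + 1/(-31 + 137)) = -49508*(-1/28822) - (8008 + 1/106) = 24754/14411 - (8008 + 1/106) = 24754/14411 - 1*848849/106 = 24754/14411 - 848849/106 = -12230139015/1527566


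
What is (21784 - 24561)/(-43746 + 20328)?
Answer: 2777/23418 ≈ 0.11858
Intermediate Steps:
(21784 - 24561)/(-43746 + 20328) = -2777/(-23418) = -2777*(-1/23418) = 2777/23418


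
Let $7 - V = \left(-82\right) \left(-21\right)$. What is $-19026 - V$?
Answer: $-17311$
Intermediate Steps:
$V = -1715$ ($V = 7 - \left(-82\right) \left(-21\right) = 7 - 1722 = -1715$)
$-19026 - V = -19026 - -1715 = -19026 + 1715 = -17311$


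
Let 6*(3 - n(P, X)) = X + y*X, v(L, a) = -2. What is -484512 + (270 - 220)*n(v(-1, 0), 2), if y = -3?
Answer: -1452986/3 ≈ -4.8433e+5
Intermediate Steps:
n(P, X) = 3 + X/3 (n(P, X) = 3 - (X - 3*X)/6 = 3 - (-1)*X/3 = 3 + X/3)
-484512 + (270 - 220)*n(v(-1, 0), 2) = -484512 + (270 - 220)*(3 + (1/3)*2) = -484512 + 50*(3 + 2/3) = -484512 + 50*(11/3) = -484512 + 550/3 = -1452986/3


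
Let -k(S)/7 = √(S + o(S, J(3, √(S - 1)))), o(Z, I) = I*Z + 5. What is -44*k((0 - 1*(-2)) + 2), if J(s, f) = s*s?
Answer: 924*√5 ≈ 2066.1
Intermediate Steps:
J(s, f) = s²
o(Z, I) = 5 + I*Z
k(S) = -7*√(5 + 10*S) (k(S) = -7*√(S + (5 + 3²*S)) = -7*√(S + (5 + 9*S)) = -7*√(5 + 10*S))
-44*k((0 - 1*(-2)) + 2) = -(-308)*√(5 + 10*((0 - 1*(-2)) + 2)) = -(-308)*√(5 + 10*((0 + 2) + 2)) = -(-308)*√(5 + 10*(2 + 2)) = -(-308)*√(5 + 10*4) = -(-308)*√(5 + 40) = -(-308)*√45 = -(-308)*3*√5 = -(-924)*√5 = 924*√5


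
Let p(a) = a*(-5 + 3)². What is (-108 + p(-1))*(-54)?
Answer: 6048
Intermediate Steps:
p(a) = 4*a (p(a) = a*(-2)² = a*4 = 4*a)
(-108 + p(-1))*(-54) = (-108 + 4*(-1))*(-54) = (-108 - 4)*(-54) = -112*(-54) = 6048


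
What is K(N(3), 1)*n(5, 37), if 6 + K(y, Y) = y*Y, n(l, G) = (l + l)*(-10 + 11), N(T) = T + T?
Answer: 0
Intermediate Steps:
N(T) = 2*T
n(l, G) = 2*l (n(l, G) = (2*l)*1 = 2*l)
K(y, Y) = -6 + Y*y (K(y, Y) = -6 + y*Y = -6 + Y*y)
K(N(3), 1)*n(5, 37) = (-6 + 1*(2*3))*(2*5) = (-6 + 1*6)*10 = (-6 + 6)*10 = 0*10 = 0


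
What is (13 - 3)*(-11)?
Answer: -110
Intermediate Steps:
(13 - 3)*(-11) = 10*(-11) = -110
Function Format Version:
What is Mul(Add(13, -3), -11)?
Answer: -110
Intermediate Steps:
Mul(Add(13, -3), -11) = Mul(10, -11) = -110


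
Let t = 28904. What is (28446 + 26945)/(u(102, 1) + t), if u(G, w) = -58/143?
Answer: 7920913/4133214 ≈ 1.9164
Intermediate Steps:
u(G, w) = -58/143 (u(G, w) = -58*1/143 = -58/143)
(28446 + 26945)/(u(102, 1) + t) = (28446 + 26945)/(-58/143 + 28904) = 55391/(4133214/143) = 55391*(143/4133214) = 7920913/4133214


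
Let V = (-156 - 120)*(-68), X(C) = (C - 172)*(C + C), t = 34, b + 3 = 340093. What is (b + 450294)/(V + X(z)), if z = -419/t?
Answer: 456841952/13473777 ≈ 33.906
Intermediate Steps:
b = 340090 (b = -3 + 340093 = 340090)
z = -419/34 ≈ -12.324
X(C) = 2*C*(-172 + C) (X(C) = (-172 + C)*(2*C) = 2*C*(-172 + C))
V = 18768 (V = -276*(-68) = 18768)
(b + 450294)/(V + X(z)) = (340090 + 450294)/(18768 + 2*(-419/34)*(-172 - 419/34)) = 790384/(18768 + 2*(-419/34)*(-6267/34)) = 790384/(18768 + 2625873/578) = 790384/(13473777/578) = 790384*(578/13473777) = 456841952/13473777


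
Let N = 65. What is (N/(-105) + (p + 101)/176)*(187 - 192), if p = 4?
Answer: 415/3696 ≈ 0.11228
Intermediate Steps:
(N/(-105) + (p + 101)/176)*(187 - 192) = (65/(-105) + (4 + 101)/176)*(187 - 192) = (65*(-1/105) + 105*(1/176))*(-5) = (-13/21 + 105/176)*(-5) = -83/3696*(-5) = 415/3696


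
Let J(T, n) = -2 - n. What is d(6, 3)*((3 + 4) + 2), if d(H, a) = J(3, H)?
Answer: -72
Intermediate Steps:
d(H, a) = -2 - H
d(6, 3)*((3 + 4) + 2) = (-2 - 1*6)*((3 + 4) + 2) = (-2 - 6)*(7 + 2) = -8*9 = -72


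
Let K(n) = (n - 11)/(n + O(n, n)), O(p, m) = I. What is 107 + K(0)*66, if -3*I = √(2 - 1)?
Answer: 2285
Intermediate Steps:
I = -⅓ (I = -√(2 - 1)/3 = -√1/3 = -⅓*1 = -⅓ ≈ -0.33333)
O(p, m) = -⅓
K(n) = (-11 + n)/(-⅓ + n) (K(n) = (n - 11)/(n - ⅓) = (-11 + n)/(-⅓ + n))
107 + K(0)*66 = 107 + (3*(-11 + 0)/(-1 + 3*0))*66 = 107 + (3*(-11)/(-1 + 0))*66 = 107 + (3*(-11)/(-1))*66 = 107 + (3*(-1)*(-11))*66 = 107 + 33*66 = 107 + 2178 = 2285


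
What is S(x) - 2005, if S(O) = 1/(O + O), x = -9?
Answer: -36091/18 ≈ -2005.1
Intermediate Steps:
S(O) = 1/(2*O)
S(x) - 2005 = (½)/(-9) - 2005 = (½)*(-⅑) - 2005 = -1/18 - 2005 = -36091/18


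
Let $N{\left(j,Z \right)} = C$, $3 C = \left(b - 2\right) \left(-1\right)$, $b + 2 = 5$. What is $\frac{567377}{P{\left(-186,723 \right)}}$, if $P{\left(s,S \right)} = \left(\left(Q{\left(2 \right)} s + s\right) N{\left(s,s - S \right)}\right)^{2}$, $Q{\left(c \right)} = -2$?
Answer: $\frac{567377}{3844} \approx 147.6$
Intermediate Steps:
$b = 3$ ($b = -2 + 5 = 3$)
$C = - \frac{1}{3}$ ($C = \frac{\left(3 - 2\right) \left(-1\right)}{3} = \frac{1 \left(-1\right)}{3} = \frac{1}{3} \left(-1\right) = - \frac{1}{3} \approx -0.33333$)
$N{\left(j,Z \right)} = - \frac{1}{3}$
$P{\left(s,S \right)} = \frac{s^{2}}{9}$ ($P{\left(s,S \right)} = \left(\left(- 2 s + s\right) \left(- \frac{1}{3}\right)\right)^{2} = \left(- s \left(- \frac{1}{3}\right)\right)^{2} = \left(\frac{s}{3}\right)^{2} = \frac{s^{2}}{9}$)
$\frac{567377}{P{\left(-186,723 \right)}} = \frac{567377}{\frac{1}{9} \left(-186\right)^{2}} = \frac{567377}{\frac{1}{9} \cdot 34596} = \frac{567377}{3844}$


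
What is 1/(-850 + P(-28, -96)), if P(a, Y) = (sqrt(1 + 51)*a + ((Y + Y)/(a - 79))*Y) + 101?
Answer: -10547525/9250277793 + 641144*sqrt(13)/9250277793 ≈ -0.00089034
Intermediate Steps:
P(a, Y) = 101 + 2*a*sqrt(13) + 2*Y**2/(-79 + a) (P(a, Y) = (sqrt(52)*a + ((2*Y)/(-79 + a))*Y) + 101 = ((2*sqrt(13))*a + (2*Y/(-79 + a))*Y) + 101 = (2*a*sqrt(13) + 2*Y**2/(-79 + a)) + 101 = 101 + 2*a*sqrt(13) + 2*Y**2/(-79 + a))
1/(-850 + P(-28, -96)) = 1/(-850 + (-7979 + 2*(-96)**2 + 101*(-28) - 158*(-28)*sqrt(13) + 2*sqrt(13)*(-28)**2)/(-79 - 28)) = 1/(-850 + (-7979 + 2*9216 - 2828 + 4424*sqrt(13) + 2*sqrt(13)*784)/(-107)) = 1/(-850 - (-7979 + 18432 - 2828 + 4424*sqrt(13) + 1568*sqrt(13))/107) = 1/(-850 - (7625 + 5992*sqrt(13))/107) = 1/(-850 + (-7625/107 - 56*sqrt(13))) = 1/(-98575/107 - 56*sqrt(13))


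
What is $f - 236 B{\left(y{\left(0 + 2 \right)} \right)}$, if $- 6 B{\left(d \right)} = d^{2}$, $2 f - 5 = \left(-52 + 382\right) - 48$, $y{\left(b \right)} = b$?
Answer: $\frac{1805}{6} \approx 300.83$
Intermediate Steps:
$f = \frac{287}{2}$ ($f = \frac{5}{2} + \frac{\left(-52 + 382\right) - 48}{2} = \frac{5}{2} + \frac{330 - 48}{2} = \frac{5}{2} + \frac{1}{2} \cdot 282 = \frac{5}{2} + 141 = \frac{287}{2} \approx 143.5$)
$B{\left(d \right)} = - \frac{d^{2}}{6}$
$f - 236 B{\left(y{\left(0 + 2 \right)} \right)} = \frac{287}{2} - 236 \left(- \frac{\left(0 + 2\right)^{2}}{6}\right) = \frac{287}{2} - 236 \left(- \frac{2^{2}}{6}\right) = \frac{287}{2} - 236 \left(\left(- \frac{1}{6}\right) 4\right) = \frac{287}{2} - - \frac{472}{3} = \frac{287}{2} + \frac{472}{3} = \frac{1805}{6}$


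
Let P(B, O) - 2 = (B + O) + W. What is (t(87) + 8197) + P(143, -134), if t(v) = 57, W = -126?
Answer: 8139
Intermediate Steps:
P(B, O) = -124 + B + O (P(B, O) = 2 + ((B + O) - 126) = 2 + (-126 + B + O) = -124 + B + O)
(t(87) + 8197) + P(143, -134) = (57 + 8197) + (-124 + 143 - 134) = 8254 - 115 = 8139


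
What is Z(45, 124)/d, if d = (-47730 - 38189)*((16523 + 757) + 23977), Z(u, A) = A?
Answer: -124/3544760183 ≈ -3.4981e-8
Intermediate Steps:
d = -3544760183 (d = -85919*(17280 + 23977) = -85919*41257 = -3544760183)
Z(45, 124)/d = 124/(-3544760183) = 124*(-1/3544760183) = -124/3544760183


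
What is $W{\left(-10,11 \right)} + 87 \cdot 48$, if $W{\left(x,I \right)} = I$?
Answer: $4187$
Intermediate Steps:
$W{\left(-10,11 \right)} + 87 \cdot 48 = 11 + 87 \cdot 48 = 11 + 4176 = 4187$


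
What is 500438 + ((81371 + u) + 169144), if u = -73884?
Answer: 677069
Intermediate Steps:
500438 + ((81371 + u) + 169144) = 500438 + ((81371 - 73884) + 169144) = 500438 + (7487 + 169144) = 500438 + 176631 = 677069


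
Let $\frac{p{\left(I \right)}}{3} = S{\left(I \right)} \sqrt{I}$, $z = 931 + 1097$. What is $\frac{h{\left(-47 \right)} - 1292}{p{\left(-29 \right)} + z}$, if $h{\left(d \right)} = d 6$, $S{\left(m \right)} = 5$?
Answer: $- \frac{1064024}{1373103} + \frac{7870 i \sqrt{29}}{1373103} \approx -0.7749 + 0.030865 i$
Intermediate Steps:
$z = 2028$
$h{\left(d \right)} = 6 d$
$p{\left(I \right)} = 15 \sqrt{I}$ ($p{\left(I \right)} = 3 \cdot 5 \sqrt{I} = 15 \sqrt{I}$)
$\frac{h{\left(-47 \right)} - 1292}{p{\left(-29 \right)} + z} = \frac{6 \left(-47\right) - 1292}{15 \sqrt{-29} + 2028} = \frac{-282 - 1292}{15 i \sqrt{29} + 2028} = - \frac{1574}{15 i \sqrt{29} + 2028} = - \frac{1574}{2028 + 15 i \sqrt{29}}$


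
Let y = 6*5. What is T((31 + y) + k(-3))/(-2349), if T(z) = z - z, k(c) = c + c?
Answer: 0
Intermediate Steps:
k(c) = 2*c
y = 30
T(z) = 0
T((31 + y) + k(-3))/(-2349) = 0/(-2349) = 0*(-1/2349) = 0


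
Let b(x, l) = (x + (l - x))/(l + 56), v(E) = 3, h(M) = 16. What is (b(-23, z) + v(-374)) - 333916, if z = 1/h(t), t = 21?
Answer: -299519960/897 ≈ -3.3391e+5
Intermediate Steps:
z = 1/16 ≈ 0.062500
b(x, l) = l/(56 + l)
(b(-23, z) + v(-374)) - 333916 = (1/(16*(56 + 1/16)) + 3) - 333916 = (1/(16*(897/16)) + 3) - 333916 = ((1/16)*(16/897) + 3) - 333916 = (1/897 + 3) - 333916 = 2692/897 - 333916 = -299519960/897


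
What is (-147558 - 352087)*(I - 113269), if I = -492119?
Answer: 302479087260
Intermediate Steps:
(-147558 - 352087)*(I - 113269) = (-147558 - 352087)*(-492119 - 113269) = -499645*(-605388) = 302479087260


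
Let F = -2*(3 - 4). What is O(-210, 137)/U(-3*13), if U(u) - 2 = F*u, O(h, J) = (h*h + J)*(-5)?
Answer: 221185/76 ≈ 2910.3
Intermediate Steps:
F = 2 (F = -2*(-1) = 2)
O(h, J) = -5*J - 5*h² (O(h, J) = (h² + J)*(-5) = (J + h²)*(-5) = -5*J - 5*h²)
U(u) = 2 + 2*u
O(-210, 137)/U(-3*13) = (-5*137 - 5*(-210)²)/(2 + 2*(-3*13)) = (-685 - 5*44100)/(2 + 2*(-39)) = (-685 - 220500)/(2 - 78) = -221185/(-76) = -221185*(-1/76) = 221185/76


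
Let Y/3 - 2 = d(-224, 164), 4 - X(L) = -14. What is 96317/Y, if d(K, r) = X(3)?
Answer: 96317/60 ≈ 1605.3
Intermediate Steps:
X(L) = 18 (X(L) = 4 - 1*(-14) = 4 + 14 = 18)
d(K, r) = 18
Y = 60 (Y = 6 + 3*18 = 6 + 54 = 60)
96317/Y = 96317/60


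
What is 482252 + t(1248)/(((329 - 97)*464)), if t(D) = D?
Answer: 1622295767/3364 ≈ 4.8225e+5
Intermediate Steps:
482252 + t(1248)/(((329 - 97)*464)) = 482252 + 1248/(((329 - 97)*464)) = 482252 + 1248/((232*464)) = 482252 + 1248/107648 = 482252 + 1248*(1/107648) = 482252 + 39/3364 = 1622295767/3364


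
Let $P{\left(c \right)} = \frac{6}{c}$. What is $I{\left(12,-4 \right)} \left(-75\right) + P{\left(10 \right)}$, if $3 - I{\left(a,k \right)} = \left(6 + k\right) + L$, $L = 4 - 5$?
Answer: $- \frac{747}{5} \approx -149.4$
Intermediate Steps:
$L = -1$
$I{\left(a,k \right)} = -2 - k$ ($I{\left(a,k \right)} = 3 - \left(\left(6 + k\right) - 1\right) = 3 - \left(5 + k\right) = -2 - k$)
$I{\left(12,-4 \right)} \left(-75\right) + P{\left(10 \right)} = \left(-2 - -4\right) \left(-75\right) + \frac{6}{10} = \left(-2 + 4\right) \left(-75\right) + 6 \cdot \frac{1}{10} = 2 \left(-75\right) + \frac{3}{5} = -150 + \frac{3}{5} = - \frac{747}{5}$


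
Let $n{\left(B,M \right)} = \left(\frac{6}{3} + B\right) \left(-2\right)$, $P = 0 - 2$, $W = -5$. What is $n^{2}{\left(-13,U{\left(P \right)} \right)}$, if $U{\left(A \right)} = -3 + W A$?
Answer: $484$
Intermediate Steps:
$P = -2$ ($P = 0 - 2 = -2$)
$U{\left(A \right)} = -3 - 5 A$
$n{\left(B,M \right)} = -4 - 2 B$ ($n{\left(B,M \right)} = \left(6 \cdot \frac{1}{3} + B\right) \left(-2\right) = \left(2 + B\right) \left(-2\right) = -4 - 2 B$)
$n^{2}{\left(-13,U{\left(P \right)} \right)} = \left(-4 - -26\right)^{2} = \left(-4 + 26\right)^{2} = 22^{2} = 484$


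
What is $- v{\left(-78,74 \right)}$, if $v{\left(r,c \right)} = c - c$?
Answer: $0$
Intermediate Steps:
$v{\left(r,c \right)} = 0$
$- v{\left(-78,74 \right)} = \left(-1\right) 0 = 0$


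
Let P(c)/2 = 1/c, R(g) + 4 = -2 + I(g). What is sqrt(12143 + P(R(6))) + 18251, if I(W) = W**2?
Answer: 18251 + sqrt(2732190)/15 ≈ 18361.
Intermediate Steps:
R(g) = -6 + g**2 (R(g) = -4 + (-2 + g**2) = -6 + g**2)
P(c) = 2/c
sqrt(12143 + P(R(6))) + 18251 = sqrt(12143 + 2/(-6 + 6**2)) + 18251 = sqrt(12143 + 2/(-6 + 36)) + 18251 = sqrt(12143 + 2/30) + 18251 = sqrt(12143 + 2*(1/30)) + 18251 = sqrt(12143 + 1/15) + 18251 = sqrt(182146/15) + 18251 = sqrt(2732190)/15 + 18251 = 18251 + sqrt(2732190)/15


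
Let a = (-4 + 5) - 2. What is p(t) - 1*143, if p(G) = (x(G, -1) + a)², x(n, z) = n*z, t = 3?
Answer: -127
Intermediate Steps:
a = -1 (a = 1 - 2 = -1)
p(G) = (-1 - G)² (p(G) = (G*(-1) - 1)² = (-G - 1)² = (-1 - G)²)
p(t) - 1*143 = (1 + 3)² - 1*143 = 4² - 143 = 16 - 143 = -127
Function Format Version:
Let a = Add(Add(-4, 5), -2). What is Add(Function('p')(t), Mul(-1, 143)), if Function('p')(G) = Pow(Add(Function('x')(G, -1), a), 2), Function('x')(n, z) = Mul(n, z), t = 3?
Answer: -127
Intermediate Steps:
a = -1 (a = Add(1, -2) = -1)
Function('p')(G) = Pow(Add(-1, Mul(-1, G)), 2) (Function('p')(G) = Pow(Add(Mul(G, -1), -1), 2) = Pow(Add(Mul(-1, G), -1), 2) = Pow(Add(-1, Mul(-1, G)), 2))
Add(Function('p')(t), Mul(-1, 143)) = Add(Pow(Add(1, 3), 2), Mul(-1, 143)) = Add(Pow(4, 2), -143) = Add(16, -143) = -127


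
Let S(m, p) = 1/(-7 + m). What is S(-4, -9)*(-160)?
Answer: 160/11 ≈ 14.545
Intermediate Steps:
S(-4, -9)*(-160) = -160/(-7 - 4) = -160/(-11) = -1/11*(-160) = 160/11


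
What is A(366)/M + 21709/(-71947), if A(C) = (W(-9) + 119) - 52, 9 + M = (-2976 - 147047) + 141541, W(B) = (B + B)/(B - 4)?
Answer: -351466490/1134532243 ≈ -0.30979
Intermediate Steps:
W(B) = 2*B/(-4 + B) (W(B) = (2*B)/(-4 + B) = 2*B/(-4 + B))
M = -8491 (M = -9 + ((-2976 - 147047) + 141541) = -9 + (-150023 + 141541) = -9 - 8482 = -8491)
A(C) = 889/13 (A(C) = (2*(-9)/(-4 - 9) + 119) - 52 = (2*(-9)/(-13) + 119) - 52 = (2*(-9)*(-1/13) + 119) - 52 = (18/13 + 119) - 52 = 1565/13 - 52 = 889/13)
A(366)/M + 21709/(-71947) = (889/13)/(-8491) + 21709/(-71947) = (889/13)*(-1/8491) + 21709*(-1/71947) = -127/15769 - 21709/71947 = -351466490/1134532243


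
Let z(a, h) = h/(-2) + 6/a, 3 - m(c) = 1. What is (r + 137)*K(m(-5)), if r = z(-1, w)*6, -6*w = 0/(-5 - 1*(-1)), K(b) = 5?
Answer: 505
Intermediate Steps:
m(c) = 2 (m(c) = 3 - 1*1 = 3 - 1 = 2)
w = 0 (w = -0/(-5 - 1*(-1)) = -0/(-5 + 1) = -0/(-4) = -0*(-1)/4 = -⅙*0 = 0)
z(a, h) = 6/a - h/2 (z(a, h) = h*(-½) + 6/a = -h/2 + 6/a = 6/a - h/2)
r = -36 (r = (6/(-1) - ½*0)*6 = (6*(-1) + 0)*6 = (-6 + 0)*6 = -6*6 = -36)
(r + 137)*K(m(-5)) = (-36 + 137)*5 = 101*5 = 505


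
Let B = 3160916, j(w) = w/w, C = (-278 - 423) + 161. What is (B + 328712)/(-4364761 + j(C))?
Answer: -872407/1091190 ≈ -0.79950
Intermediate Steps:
C = -540 (C = -701 + 161 = -540)
j(w) = 1
(B + 328712)/(-4364761 + j(C)) = (3160916 + 328712)/(-4364761 + 1) = 3489628/(-4364760) = 3489628*(-1/4364760) = -872407/1091190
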